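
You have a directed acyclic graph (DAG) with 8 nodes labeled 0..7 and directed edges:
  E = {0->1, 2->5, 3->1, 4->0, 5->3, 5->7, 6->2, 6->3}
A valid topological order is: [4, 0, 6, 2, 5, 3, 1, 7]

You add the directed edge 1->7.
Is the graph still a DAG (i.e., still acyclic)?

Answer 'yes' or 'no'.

Given toposort: [4, 0, 6, 2, 5, 3, 1, 7]
Position of 1: index 6; position of 7: index 7
New edge 1->7: forward
Forward edge: respects the existing order. Still a DAG, same toposort still valid.
Still a DAG? yes

Answer: yes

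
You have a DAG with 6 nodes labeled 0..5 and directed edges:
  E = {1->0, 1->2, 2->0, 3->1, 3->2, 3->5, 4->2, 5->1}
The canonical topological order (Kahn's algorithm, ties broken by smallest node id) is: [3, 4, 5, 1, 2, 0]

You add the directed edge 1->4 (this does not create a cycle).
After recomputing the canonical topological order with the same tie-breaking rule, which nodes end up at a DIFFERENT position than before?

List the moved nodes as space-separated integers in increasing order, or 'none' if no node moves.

Answer: 1 4 5

Derivation:
Old toposort: [3, 4, 5, 1, 2, 0]
Added edge 1->4
Recompute Kahn (smallest-id tiebreak):
  initial in-degrees: [2, 2, 3, 0, 1, 1]
  ready (indeg=0): [3]
  pop 3: indeg[1]->1; indeg[2]->2; indeg[5]->0 | ready=[5] | order so far=[3]
  pop 5: indeg[1]->0 | ready=[1] | order so far=[3, 5]
  pop 1: indeg[0]->1; indeg[2]->1; indeg[4]->0 | ready=[4] | order so far=[3, 5, 1]
  pop 4: indeg[2]->0 | ready=[2] | order so far=[3, 5, 1, 4]
  pop 2: indeg[0]->0 | ready=[0] | order so far=[3, 5, 1, 4, 2]
  pop 0: no out-edges | ready=[] | order so far=[3, 5, 1, 4, 2, 0]
New canonical toposort: [3, 5, 1, 4, 2, 0]
Compare positions:
  Node 0: index 5 -> 5 (same)
  Node 1: index 3 -> 2 (moved)
  Node 2: index 4 -> 4 (same)
  Node 3: index 0 -> 0 (same)
  Node 4: index 1 -> 3 (moved)
  Node 5: index 2 -> 1 (moved)
Nodes that changed position: 1 4 5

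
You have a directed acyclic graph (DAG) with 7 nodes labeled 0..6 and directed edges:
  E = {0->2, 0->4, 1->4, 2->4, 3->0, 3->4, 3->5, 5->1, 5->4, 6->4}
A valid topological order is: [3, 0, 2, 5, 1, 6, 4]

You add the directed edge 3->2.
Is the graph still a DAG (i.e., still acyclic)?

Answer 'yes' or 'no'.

Answer: yes

Derivation:
Given toposort: [3, 0, 2, 5, 1, 6, 4]
Position of 3: index 0; position of 2: index 2
New edge 3->2: forward
Forward edge: respects the existing order. Still a DAG, same toposort still valid.
Still a DAG? yes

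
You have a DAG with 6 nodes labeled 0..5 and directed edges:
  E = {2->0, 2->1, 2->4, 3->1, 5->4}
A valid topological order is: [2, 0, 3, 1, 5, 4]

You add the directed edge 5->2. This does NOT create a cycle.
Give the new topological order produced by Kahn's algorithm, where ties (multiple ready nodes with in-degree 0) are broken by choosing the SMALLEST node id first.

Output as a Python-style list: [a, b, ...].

Old toposort: [2, 0, 3, 1, 5, 4]
Added edge: 5->2
Position of 5 (4) > position of 2 (0). Must reorder: 5 must now come before 2.
Run Kahn's algorithm (break ties by smallest node id):
  initial in-degrees: [1, 2, 1, 0, 2, 0]
  ready (indeg=0): [3, 5]
  pop 3: indeg[1]->1 | ready=[5] | order so far=[3]
  pop 5: indeg[2]->0; indeg[4]->1 | ready=[2] | order so far=[3, 5]
  pop 2: indeg[0]->0; indeg[1]->0; indeg[4]->0 | ready=[0, 1, 4] | order so far=[3, 5, 2]
  pop 0: no out-edges | ready=[1, 4] | order so far=[3, 5, 2, 0]
  pop 1: no out-edges | ready=[4] | order so far=[3, 5, 2, 0, 1]
  pop 4: no out-edges | ready=[] | order so far=[3, 5, 2, 0, 1, 4]
  Result: [3, 5, 2, 0, 1, 4]

Answer: [3, 5, 2, 0, 1, 4]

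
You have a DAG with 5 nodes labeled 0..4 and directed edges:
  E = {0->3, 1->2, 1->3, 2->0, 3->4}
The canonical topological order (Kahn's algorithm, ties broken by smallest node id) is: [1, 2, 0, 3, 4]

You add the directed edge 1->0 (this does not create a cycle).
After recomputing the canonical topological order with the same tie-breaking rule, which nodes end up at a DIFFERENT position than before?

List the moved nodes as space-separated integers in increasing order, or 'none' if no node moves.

Answer: none

Derivation:
Old toposort: [1, 2, 0, 3, 4]
Added edge 1->0
Recompute Kahn (smallest-id tiebreak):
  initial in-degrees: [2, 0, 1, 2, 1]
  ready (indeg=0): [1]
  pop 1: indeg[0]->1; indeg[2]->0; indeg[3]->1 | ready=[2] | order so far=[1]
  pop 2: indeg[0]->0 | ready=[0] | order so far=[1, 2]
  pop 0: indeg[3]->0 | ready=[3] | order so far=[1, 2, 0]
  pop 3: indeg[4]->0 | ready=[4] | order so far=[1, 2, 0, 3]
  pop 4: no out-edges | ready=[] | order so far=[1, 2, 0, 3, 4]
New canonical toposort: [1, 2, 0, 3, 4]
Compare positions:
  Node 0: index 2 -> 2 (same)
  Node 1: index 0 -> 0 (same)
  Node 2: index 1 -> 1 (same)
  Node 3: index 3 -> 3 (same)
  Node 4: index 4 -> 4 (same)
Nodes that changed position: none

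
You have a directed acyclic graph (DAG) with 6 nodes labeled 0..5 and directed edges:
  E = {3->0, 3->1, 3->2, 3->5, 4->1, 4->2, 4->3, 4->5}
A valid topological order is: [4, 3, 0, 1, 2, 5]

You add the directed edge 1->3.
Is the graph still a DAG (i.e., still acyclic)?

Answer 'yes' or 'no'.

Answer: no

Derivation:
Given toposort: [4, 3, 0, 1, 2, 5]
Position of 1: index 3; position of 3: index 1
New edge 1->3: backward (u after v in old order)
Backward edge: old toposort is now invalid. Check if this creates a cycle.
Does 3 already reach 1? Reachable from 3: [0, 1, 2, 3, 5]. YES -> cycle!
Still a DAG? no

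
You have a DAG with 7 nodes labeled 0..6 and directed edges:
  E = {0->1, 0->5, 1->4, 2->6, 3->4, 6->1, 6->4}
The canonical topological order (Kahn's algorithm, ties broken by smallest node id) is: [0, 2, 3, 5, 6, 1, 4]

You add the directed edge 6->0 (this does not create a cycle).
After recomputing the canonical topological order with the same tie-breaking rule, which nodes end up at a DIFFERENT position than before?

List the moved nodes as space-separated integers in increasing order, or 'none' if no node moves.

Old toposort: [0, 2, 3, 5, 6, 1, 4]
Added edge 6->0
Recompute Kahn (smallest-id tiebreak):
  initial in-degrees: [1, 2, 0, 0, 3, 1, 1]
  ready (indeg=0): [2, 3]
  pop 2: indeg[6]->0 | ready=[3, 6] | order so far=[2]
  pop 3: indeg[4]->2 | ready=[6] | order so far=[2, 3]
  pop 6: indeg[0]->0; indeg[1]->1; indeg[4]->1 | ready=[0] | order so far=[2, 3, 6]
  pop 0: indeg[1]->0; indeg[5]->0 | ready=[1, 5] | order so far=[2, 3, 6, 0]
  pop 1: indeg[4]->0 | ready=[4, 5] | order so far=[2, 3, 6, 0, 1]
  pop 4: no out-edges | ready=[5] | order so far=[2, 3, 6, 0, 1, 4]
  pop 5: no out-edges | ready=[] | order so far=[2, 3, 6, 0, 1, 4, 5]
New canonical toposort: [2, 3, 6, 0, 1, 4, 5]
Compare positions:
  Node 0: index 0 -> 3 (moved)
  Node 1: index 5 -> 4 (moved)
  Node 2: index 1 -> 0 (moved)
  Node 3: index 2 -> 1 (moved)
  Node 4: index 6 -> 5 (moved)
  Node 5: index 3 -> 6 (moved)
  Node 6: index 4 -> 2 (moved)
Nodes that changed position: 0 1 2 3 4 5 6

Answer: 0 1 2 3 4 5 6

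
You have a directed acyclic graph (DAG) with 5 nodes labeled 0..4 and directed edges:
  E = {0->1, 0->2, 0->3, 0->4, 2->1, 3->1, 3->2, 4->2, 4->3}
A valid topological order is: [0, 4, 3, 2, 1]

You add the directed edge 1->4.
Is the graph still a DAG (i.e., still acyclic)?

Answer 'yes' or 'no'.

Given toposort: [0, 4, 3, 2, 1]
Position of 1: index 4; position of 4: index 1
New edge 1->4: backward (u after v in old order)
Backward edge: old toposort is now invalid. Check if this creates a cycle.
Does 4 already reach 1? Reachable from 4: [1, 2, 3, 4]. YES -> cycle!
Still a DAG? no

Answer: no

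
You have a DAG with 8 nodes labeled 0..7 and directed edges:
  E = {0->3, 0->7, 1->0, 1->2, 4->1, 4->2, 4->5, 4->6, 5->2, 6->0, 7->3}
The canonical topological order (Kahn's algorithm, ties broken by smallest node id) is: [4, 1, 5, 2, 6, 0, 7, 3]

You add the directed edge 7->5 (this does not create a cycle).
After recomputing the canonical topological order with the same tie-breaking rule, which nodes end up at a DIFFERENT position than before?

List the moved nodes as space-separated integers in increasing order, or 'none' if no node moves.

Old toposort: [4, 1, 5, 2, 6, 0, 7, 3]
Added edge 7->5
Recompute Kahn (smallest-id tiebreak):
  initial in-degrees: [2, 1, 3, 2, 0, 2, 1, 1]
  ready (indeg=0): [4]
  pop 4: indeg[1]->0; indeg[2]->2; indeg[5]->1; indeg[6]->0 | ready=[1, 6] | order so far=[4]
  pop 1: indeg[0]->1; indeg[2]->1 | ready=[6] | order so far=[4, 1]
  pop 6: indeg[0]->0 | ready=[0] | order so far=[4, 1, 6]
  pop 0: indeg[3]->1; indeg[7]->0 | ready=[7] | order so far=[4, 1, 6, 0]
  pop 7: indeg[3]->0; indeg[5]->0 | ready=[3, 5] | order so far=[4, 1, 6, 0, 7]
  pop 3: no out-edges | ready=[5] | order so far=[4, 1, 6, 0, 7, 3]
  pop 5: indeg[2]->0 | ready=[2] | order so far=[4, 1, 6, 0, 7, 3, 5]
  pop 2: no out-edges | ready=[] | order so far=[4, 1, 6, 0, 7, 3, 5, 2]
New canonical toposort: [4, 1, 6, 0, 7, 3, 5, 2]
Compare positions:
  Node 0: index 5 -> 3 (moved)
  Node 1: index 1 -> 1 (same)
  Node 2: index 3 -> 7 (moved)
  Node 3: index 7 -> 5 (moved)
  Node 4: index 0 -> 0 (same)
  Node 5: index 2 -> 6 (moved)
  Node 6: index 4 -> 2 (moved)
  Node 7: index 6 -> 4 (moved)
Nodes that changed position: 0 2 3 5 6 7

Answer: 0 2 3 5 6 7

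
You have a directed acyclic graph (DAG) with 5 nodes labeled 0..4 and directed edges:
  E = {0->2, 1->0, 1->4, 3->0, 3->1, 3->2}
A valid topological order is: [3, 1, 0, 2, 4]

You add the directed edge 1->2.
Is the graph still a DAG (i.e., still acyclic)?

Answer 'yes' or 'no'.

Given toposort: [3, 1, 0, 2, 4]
Position of 1: index 1; position of 2: index 3
New edge 1->2: forward
Forward edge: respects the existing order. Still a DAG, same toposort still valid.
Still a DAG? yes

Answer: yes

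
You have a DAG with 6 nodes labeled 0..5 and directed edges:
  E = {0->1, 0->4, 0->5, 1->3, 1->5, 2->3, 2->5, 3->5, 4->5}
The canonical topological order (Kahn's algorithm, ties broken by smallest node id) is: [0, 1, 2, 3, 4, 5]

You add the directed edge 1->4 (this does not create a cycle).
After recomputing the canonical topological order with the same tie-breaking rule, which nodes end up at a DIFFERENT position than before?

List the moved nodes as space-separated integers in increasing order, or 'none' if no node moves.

Answer: none

Derivation:
Old toposort: [0, 1, 2, 3, 4, 5]
Added edge 1->4
Recompute Kahn (smallest-id tiebreak):
  initial in-degrees: [0, 1, 0, 2, 2, 5]
  ready (indeg=0): [0, 2]
  pop 0: indeg[1]->0; indeg[4]->1; indeg[5]->4 | ready=[1, 2] | order so far=[0]
  pop 1: indeg[3]->1; indeg[4]->0; indeg[5]->3 | ready=[2, 4] | order so far=[0, 1]
  pop 2: indeg[3]->0; indeg[5]->2 | ready=[3, 4] | order so far=[0, 1, 2]
  pop 3: indeg[5]->1 | ready=[4] | order so far=[0, 1, 2, 3]
  pop 4: indeg[5]->0 | ready=[5] | order so far=[0, 1, 2, 3, 4]
  pop 5: no out-edges | ready=[] | order so far=[0, 1, 2, 3, 4, 5]
New canonical toposort: [0, 1, 2, 3, 4, 5]
Compare positions:
  Node 0: index 0 -> 0 (same)
  Node 1: index 1 -> 1 (same)
  Node 2: index 2 -> 2 (same)
  Node 3: index 3 -> 3 (same)
  Node 4: index 4 -> 4 (same)
  Node 5: index 5 -> 5 (same)
Nodes that changed position: none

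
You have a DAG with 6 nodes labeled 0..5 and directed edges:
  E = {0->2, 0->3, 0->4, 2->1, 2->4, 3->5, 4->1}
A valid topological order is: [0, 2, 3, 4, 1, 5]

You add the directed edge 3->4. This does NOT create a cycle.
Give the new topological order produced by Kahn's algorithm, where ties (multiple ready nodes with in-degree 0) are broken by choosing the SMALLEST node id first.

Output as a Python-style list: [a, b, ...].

Answer: [0, 2, 3, 4, 1, 5]

Derivation:
Old toposort: [0, 2, 3, 4, 1, 5]
Added edge: 3->4
Position of 3 (2) < position of 4 (3). Old order still valid.
Run Kahn's algorithm (break ties by smallest node id):
  initial in-degrees: [0, 2, 1, 1, 3, 1]
  ready (indeg=0): [0]
  pop 0: indeg[2]->0; indeg[3]->0; indeg[4]->2 | ready=[2, 3] | order so far=[0]
  pop 2: indeg[1]->1; indeg[4]->1 | ready=[3] | order so far=[0, 2]
  pop 3: indeg[4]->0; indeg[5]->0 | ready=[4, 5] | order so far=[0, 2, 3]
  pop 4: indeg[1]->0 | ready=[1, 5] | order so far=[0, 2, 3, 4]
  pop 1: no out-edges | ready=[5] | order so far=[0, 2, 3, 4, 1]
  pop 5: no out-edges | ready=[] | order so far=[0, 2, 3, 4, 1, 5]
  Result: [0, 2, 3, 4, 1, 5]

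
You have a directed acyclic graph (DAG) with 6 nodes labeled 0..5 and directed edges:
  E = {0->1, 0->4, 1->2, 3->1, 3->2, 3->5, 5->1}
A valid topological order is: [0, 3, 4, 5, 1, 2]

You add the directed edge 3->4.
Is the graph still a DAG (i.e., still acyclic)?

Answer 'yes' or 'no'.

Given toposort: [0, 3, 4, 5, 1, 2]
Position of 3: index 1; position of 4: index 2
New edge 3->4: forward
Forward edge: respects the existing order. Still a DAG, same toposort still valid.
Still a DAG? yes

Answer: yes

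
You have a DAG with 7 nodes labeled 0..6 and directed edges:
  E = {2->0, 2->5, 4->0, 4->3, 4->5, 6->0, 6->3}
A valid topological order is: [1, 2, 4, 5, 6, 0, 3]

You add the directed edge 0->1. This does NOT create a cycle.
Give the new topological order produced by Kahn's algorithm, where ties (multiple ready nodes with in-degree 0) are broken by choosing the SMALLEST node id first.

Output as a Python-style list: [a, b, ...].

Answer: [2, 4, 5, 6, 0, 1, 3]

Derivation:
Old toposort: [1, 2, 4, 5, 6, 0, 3]
Added edge: 0->1
Position of 0 (5) > position of 1 (0). Must reorder: 0 must now come before 1.
Run Kahn's algorithm (break ties by smallest node id):
  initial in-degrees: [3, 1, 0, 2, 0, 2, 0]
  ready (indeg=0): [2, 4, 6]
  pop 2: indeg[0]->2; indeg[5]->1 | ready=[4, 6] | order so far=[2]
  pop 4: indeg[0]->1; indeg[3]->1; indeg[5]->0 | ready=[5, 6] | order so far=[2, 4]
  pop 5: no out-edges | ready=[6] | order so far=[2, 4, 5]
  pop 6: indeg[0]->0; indeg[3]->0 | ready=[0, 3] | order so far=[2, 4, 5, 6]
  pop 0: indeg[1]->0 | ready=[1, 3] | order so far=[2, 4, 5, 6, 0]
  pop 1: no out-edges | ready=[3] | order so far=[2, 4, 5, 6, 0, 1]
  pop 3: no out-edges | ready=[] | order so far=[2, 4, 5, 6, 0, 1, 3]
  Result: [2, 4, 5, 6, 0, 1, 3]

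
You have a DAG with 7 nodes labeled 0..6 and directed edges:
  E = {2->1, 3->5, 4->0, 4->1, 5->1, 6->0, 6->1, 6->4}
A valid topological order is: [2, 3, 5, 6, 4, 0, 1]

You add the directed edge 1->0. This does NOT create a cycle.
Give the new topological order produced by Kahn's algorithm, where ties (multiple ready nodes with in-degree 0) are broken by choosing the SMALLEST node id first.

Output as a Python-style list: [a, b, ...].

Answer: [2, 3, 5, 6, 4, 1, 0]

Derivation:
Old toposort: [2, 3, 5, 6, 4, 0, 1]
Added edge: 1->0
Position of 1 (6) > position of 0 (5). Must reorder: 1 must now come before 0.
Run Kahn's algorithm (break ties by smallest node id):
  initial in-degrees: [3, 4, 0, 0, 1, 1, 0]
  ready (indeg=0): [2, 3, 6]
  pop 2: indeg[1]->3 | ready=[3, 6] | order so far=[2]
  pop 3: indeg[5]->0 | ready=[5, 6] | order so far=[2, 3]
  pop 5: indeg[1]->2 | ready=[6] | order so far=[2, 3, 5]
  pop 6: indeg[0]->2; indeg[1]->1; indeg[4]->0 | ready=[4] | order so far=[2, 3, 5, 6]
  pop 4: indeg[0]->1; indeg[1]->0 | ready=[1] | order so far=[2, 3, 5, 6, 4]
  pop 1: indeg[0]->0 | ready=[0] | order so far=[2, 3, 5, 6, 4, 1]
  pop 0: no out-edges | ready=[] | order so far=[2, 3, 5, 6, 4, 1, 0]
  Result: [2, 3, 5, 6, 4, 1, 0]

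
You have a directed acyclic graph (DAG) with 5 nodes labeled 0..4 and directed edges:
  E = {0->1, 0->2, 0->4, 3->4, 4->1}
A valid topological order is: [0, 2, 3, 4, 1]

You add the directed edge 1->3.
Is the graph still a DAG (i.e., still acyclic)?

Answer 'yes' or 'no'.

Given toposort: [0, 2, 3, 4, 1]
Position of 1: index 4; position of 3: index 2
New edge 1->3: backward (u after v in old order)
Backward edge: old toposort is now invalid. Check if this creates a cycle.
Does 3 already reach 1? Reachable from 3: [1, 3, 4]. YES -> cycle!
Still a DAG? no

Answer: no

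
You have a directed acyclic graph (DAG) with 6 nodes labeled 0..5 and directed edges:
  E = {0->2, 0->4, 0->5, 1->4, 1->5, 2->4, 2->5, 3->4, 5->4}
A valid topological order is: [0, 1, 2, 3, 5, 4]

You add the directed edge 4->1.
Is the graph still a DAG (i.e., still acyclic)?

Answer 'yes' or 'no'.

Given toposort: [0, 1, 2, 3, 5, 4]
Position of 4: index 5; position of 1: index 1
New edge 4->1: backward (u after v in old order)
Backward edge: old toposort is now invalid. Check if this creates a cycle.
Does 1 already reach 4? Reachable from 1: [1, 4, 5]. YES -> cycle!
Still a DAG? no

Answer: no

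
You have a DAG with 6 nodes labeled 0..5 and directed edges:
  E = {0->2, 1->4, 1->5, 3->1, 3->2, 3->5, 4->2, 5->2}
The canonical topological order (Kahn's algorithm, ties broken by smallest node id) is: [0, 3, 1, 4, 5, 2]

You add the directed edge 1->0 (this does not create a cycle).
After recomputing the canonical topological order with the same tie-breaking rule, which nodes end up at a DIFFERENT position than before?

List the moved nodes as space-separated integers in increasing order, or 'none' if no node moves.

Old toposort: [0, 3, 1, 4, 5, 2]
Added edge 1->0
Recompute Kahn (smallest-id tiebreak):
  initial in-degrees: [1, 1, 4, 0, 1, 2]
  ready (indeg=0): [3]
  pop 3: indeg[1]->0; indeg[2]->3; indeg[5]->1 | ready=[1] | order so far=[3]
  pop 1: indeg[0]->0; indeg[4]->0; indeg[5]->0 | ready=[0, 4, 5] | order so far=[3, 1]
  pop 0: indeg[2]->2 | ready=[4, 5] | order so far=[3, 1, 0]
  pop 4: indeg[2]->1 | ready=[5] | order so far=[3, 1, 0, 4]
  pop 5: indeg[2]->0 | ready=[2] | order so far=[3, 1, 0, 4, 5]
  pop 2: no out-edges | ready=[] | order so far=[3, 1, 0, 4, 5, 2]
New canonical toposort: [3, 1, 0, 4, 5, 2]
Compare positions:
  Node 0: index 0 -> 2 (moved)
  Node 1: index 2 -> 1 (moved)
  Node 2: index 5 -> 5 (same)
  Node 3: index 1 -> 0 (moved)
  Node 4: index 3 -> 3 (same)
  Node 5: index 4 -> 4 (same)
Nodes that changed position: 0 1 3

Answer: 0 1 3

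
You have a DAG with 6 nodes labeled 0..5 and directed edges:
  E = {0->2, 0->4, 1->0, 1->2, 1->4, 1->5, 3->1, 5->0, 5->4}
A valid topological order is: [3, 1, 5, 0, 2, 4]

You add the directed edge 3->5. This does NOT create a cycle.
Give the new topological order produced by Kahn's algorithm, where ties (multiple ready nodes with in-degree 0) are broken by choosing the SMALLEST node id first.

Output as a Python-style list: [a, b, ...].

Answer: [3, 1, 5, 0, 2, 4]

Derivation:
Old toposort: [3, 1, 5, 0, 2, 4]
Added edge: 3->5
Position of 3 (0) < position of 5 (2). Old order still valid.
Run Kahn's algorithm (break ties by smallest node id):
  initial in-degrees: [2, 1, 2, 0, 3, 2]
  ready (indeg=0): [3]
  pop 3: indeg[1]->0; indeg[5]->1 | ready=[1] | order so far=[3]
  pop 1: indeg[0]->1; indeg[2]->1; indeg[4]->2; indeg[5]->0 | ready=[5] | order so far=[3, 1]
  pop 5: indeg[0]->0; indeg[4]->1 | ready=[0] | order so far=[3, 1, 5]
  pop 0: indeg[2]->0; indeg[4]->0 | ready=[2, 4] | order so far=[3, 1, 5, 0]
  pop 2: no out-edges | ready=[4] | order so far=[3, 1, 5, 0, 2]
  pop 4: no out-edges | ready=[] | order so far=[3, 1, 5, 0, 2, 4]
  Result: [3, 1, 5, 0, 2, 4]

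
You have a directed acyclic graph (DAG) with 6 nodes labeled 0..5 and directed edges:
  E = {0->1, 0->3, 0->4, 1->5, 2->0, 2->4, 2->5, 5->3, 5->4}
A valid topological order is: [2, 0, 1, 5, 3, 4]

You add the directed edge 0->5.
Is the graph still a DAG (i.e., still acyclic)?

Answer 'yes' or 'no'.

Given toposort: [2, 0, 1, 5, 3, 4]
Position of 0: index 1; position of 5: index 3
New edge 0->5: forward
Forward edge: respects the existing order. Still a DAG, same toposort still valid.
Still a DAG? yes

Answer: yes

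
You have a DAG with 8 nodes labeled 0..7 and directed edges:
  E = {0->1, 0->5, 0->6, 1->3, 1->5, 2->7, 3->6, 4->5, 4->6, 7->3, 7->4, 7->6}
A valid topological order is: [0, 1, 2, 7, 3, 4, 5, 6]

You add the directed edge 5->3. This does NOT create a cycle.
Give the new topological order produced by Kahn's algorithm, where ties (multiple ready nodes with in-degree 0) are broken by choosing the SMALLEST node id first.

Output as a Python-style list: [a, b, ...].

Answer: [0, 1, 2, 7, 4, 5, 3, 6]

Derivation:
Old toposort: [0, 1, 2, 7, 3, 4, 5, 6]
Added edge: 5->3
Position of 5 (6) > position of 3 (4). Must reorder: 5 must now come before 3.
Run Kahn's algorithm (break ties by smallest node id):
  initial in-degrees: [0, 1, 0, 3, 1, 3, 4, 1]
  ready (indeg=0): [0, 2]
  pop 0: indeg[1]->0; indeg[5]->2; indeg[6]->3 | ready=[1, 2] | order so far=[0]
  pop 1: indeg[3]->2; indeg[5]->1 | ready=[2] | order so far=[0, 1]
  pop 2: indeg[7]->0 | ready=[7] | order so far=[0, 1, 2]
  pop 7: indeg[3]->1; indeg[4]->0; indeg[6]->2 | ready=[4] | order so far=[0, 1, 2, 7]
  pop 4: indeg[5]->0; indeg[6]->1 | ready=[5] | order so far=[0, 1, 2, 7, 4]
  pop 5: indeg[3]->0 | ready=[3] | order so far=[0, 1, 2, 7, 4, 5]
  pop 3: indeg[6]->0 | ready=[6] | order so far=[0, 1, 2, 7, 4, 5, 3]
  pop 6: no out-edges | ready=[] | order so far=[0, 1, 2, 7, 4, 5, 3, 6]
  Result: [0, 1, 2, 7, 4, 5, 3, 6]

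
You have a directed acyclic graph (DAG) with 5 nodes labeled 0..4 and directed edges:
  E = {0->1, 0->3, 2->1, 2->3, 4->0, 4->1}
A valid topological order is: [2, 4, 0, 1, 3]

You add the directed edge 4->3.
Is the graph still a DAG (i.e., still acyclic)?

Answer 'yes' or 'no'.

Given toposort: [2, 4, 0, 1, 3]
Position of 4: index 1; position of 3: index 4
New edge 4->3: forward
Forward edge: respects the existing order. Still a DAG, same toposort still valid.
Still a DAG? yes

Answer: yes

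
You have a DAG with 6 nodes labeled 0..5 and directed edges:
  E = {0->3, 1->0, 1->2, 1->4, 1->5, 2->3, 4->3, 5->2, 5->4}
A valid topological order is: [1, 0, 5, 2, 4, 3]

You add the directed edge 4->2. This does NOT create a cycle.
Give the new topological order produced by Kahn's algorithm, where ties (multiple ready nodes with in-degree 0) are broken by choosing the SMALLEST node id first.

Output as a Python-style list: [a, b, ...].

Answer: [1, 0, 5, 4, 2, 3]

Derivation:
Old toposort: [1, 0, 5, 2, 4, 3]
Added edge: 4->2
Position of 4 (4) > position of 2 (3). Must reorder: 4 must now come before 2.
Run Kahn's algorithm (break ties by smallest node id):
  initial in-degrees: [1, 0, 3, 3, 2, 1]
  ready (indeg=0): [1]
  pop 1: indeg[0]->0; indeg[2]->2; indeg[4]->1; indeg[5]->0 | ready=[0, 5] | order so far=[1]
  pop 0: indeg[3]->2 | ready=[5] | order so far=[1, 0]
  pop 5: indeg[2]->1; indeg[4]->0 | ready=[4] | order so far=[1, 0, 5]
  pop 4: indeg[2]->0; indeg[3]->1 | ready=[2] | order so far=[1, 0, 5, 4]
  pop 2: indeg[3]->0 | ready=[3] | order so far=[1, 0, 5, 4, 2]
  pop 3: no out-edges | ready=[] | order so far=[1, 0, 5, 4, 2, 3]
  Result: [1, 0, 5, 4, 2, 3]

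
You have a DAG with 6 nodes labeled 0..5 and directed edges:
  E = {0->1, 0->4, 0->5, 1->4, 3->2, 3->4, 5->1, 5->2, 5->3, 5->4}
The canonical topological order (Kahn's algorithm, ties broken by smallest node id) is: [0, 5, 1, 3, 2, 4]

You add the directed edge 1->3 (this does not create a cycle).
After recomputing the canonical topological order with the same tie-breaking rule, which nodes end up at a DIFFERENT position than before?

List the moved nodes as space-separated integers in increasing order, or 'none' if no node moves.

Old toposort: [0, 5, 1, 3, 2, 4]
Added edge 1->3
Recompute Kahn (smallest-id tiebreak):
  initial in-degrees: [0, 2, 2, 2, 4, 1]
  ready (indeg=0): [0]
  pop 0: indeg[1]->1; indeg[4]->3; indeg[5]->0 | ready=[5] | order so far=[0]
  pop 5: indeg[1]->0; indeg[2]->1; indeg[3]->1; indeg[4]->2 | ready=[1] | order so far=[0, 5]
  pop 1: indeg[3]->0; indeg[4]->1 | ready=[3] | order so far=[0, 5, 1]
  pop 3: indeg[2]->0; indeg[4]->0 | ready=[2, 4] | order so far=[0, 5, 1, 3]
  pop 2: no out-edges | ready=[4] | order so far=[0, 5, 1, 3, 2]
  pop 4: no out-edges | ready=[] | order so far=[0, 5, 1, 3, 2, 4]
New canonical toposort: [0, 5, 1, 3, 2, 4]
Compare positions:
  Node 0: index 0 -> 0 (same)
  Node 1: index 2 -> 2 (same)
  Node 2: index 4 -> 4 (same)
  Node 3: index 3 -> 3 (same)
  Node 4: index 5 -> 5 (same)
  Node 5: index 1 -> 1 (same)
Nodes that changed position: none

Answer: none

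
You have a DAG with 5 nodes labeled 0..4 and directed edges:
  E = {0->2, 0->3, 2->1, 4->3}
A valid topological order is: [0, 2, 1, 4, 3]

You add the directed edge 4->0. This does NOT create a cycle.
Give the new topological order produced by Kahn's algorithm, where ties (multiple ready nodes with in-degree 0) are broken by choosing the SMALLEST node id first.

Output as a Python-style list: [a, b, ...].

Old toposort: [0, 2, 1, 4, 3]
Added edge: 4->0
Position of 4 (3) > position of 0 (0). Must reorder: 4 must now come before 0.
Run Kahn's algorithm (break ties by smallest node id):
  initial in-degrees: [1, 1, 1, 2, 0]
  ready (indeg=0): [4]
  pop 4: indeg[0]->0; indeg[3]->1 | ready=[0] | order so far=[4]
  pop 0: indeg[2]->0; indeg[3]->0 | ready=[2, 3] | order so far=[4, 0]
  pop 2: indeg[1]->0 | ready=[1, 3] | order so far=[4, 0, 2]
  pop 1: no out-edges | ready=[3] | order so far=[4, 0, 2, 1]
  pop 3: no out-edges | ready=[] | order so far=[4, 0, 2, 1, 3]
  Result: [4, 0, 2, 1, 3]

Answer: [4, 0, 2, 1, 3]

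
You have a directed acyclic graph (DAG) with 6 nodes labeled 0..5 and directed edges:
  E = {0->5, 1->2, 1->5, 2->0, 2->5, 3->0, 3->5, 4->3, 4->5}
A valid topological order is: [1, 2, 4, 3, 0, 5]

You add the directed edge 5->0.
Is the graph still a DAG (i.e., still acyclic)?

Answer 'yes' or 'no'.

Answer: no

Derivation:
Given toposort: [1, 2, 4, 3, 0, 5]
Position of 5: index 5; position of 0: index 4
New edge 5->0: backward (u after v in old order)
Backward edge: old toposort is now invalid. Check if this creates a cycle.
Does 0 already reach 5? Reachable from 0: [0, 5]. YES -> cycle!
Still a DAG? no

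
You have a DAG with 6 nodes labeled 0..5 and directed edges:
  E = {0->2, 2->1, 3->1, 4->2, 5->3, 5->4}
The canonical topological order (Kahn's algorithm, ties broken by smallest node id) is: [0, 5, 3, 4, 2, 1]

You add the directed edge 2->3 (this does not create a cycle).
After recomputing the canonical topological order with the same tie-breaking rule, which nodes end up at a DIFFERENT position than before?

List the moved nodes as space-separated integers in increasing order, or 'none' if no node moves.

Answer: 2 3 4

Derivation:
Old toposort: [0, 5, 3, 4, 2, 1]
Added edge 2->3
Recompute Kahn (smallest-id tiebreak):
  initial in-degrees: [0, 2, 2, 2, 1, 0]
  ready (indeg=0): [0, 5]
  pop 0: indeg[2]->1 | ready=[5] | order so far=[0]
  pop 5: indeg[3]->1; indeg[4]->0 | ready=[4] | order so far=[0, 5]
  pop 4: indeg[2]->0 | ready=[2] | order so far=[0, 5, 4]
  pop 2: indeg[1]->1; indeg[3]->0 | ready=[3] | order so far=[0, 5, 4, 2]
  pop 3: indeg[1]->0 | ready=[1] | order so far=[0, 5, 4, 2, 3]
  pop 1: no out-edges | ready=[] | order so far=[0, 5, 4, 2, 3, 1]
New canonical toposort: [0, 5, 4, 2, 3, 1]
Compare positions:
  Node 0: index 0 -> 0 (same)
  Node 1: index 5 -> 5 (same)
  Node 2: index 4 -> 3 (moved)
  Node 3: index 2 -> 4 (moved)
  Node 4: index 3 -> 2 (moved)
  Node 5: index 1 -> 1 (same)
Nodes that changed position: 2 3 4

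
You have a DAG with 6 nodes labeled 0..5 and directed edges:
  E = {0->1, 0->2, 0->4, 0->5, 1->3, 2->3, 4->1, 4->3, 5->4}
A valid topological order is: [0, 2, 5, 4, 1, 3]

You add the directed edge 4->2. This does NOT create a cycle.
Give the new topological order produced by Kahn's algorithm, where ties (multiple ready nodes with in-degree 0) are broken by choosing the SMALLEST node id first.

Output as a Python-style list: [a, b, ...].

Answer: [0, 5, 4, 1, 2, 3]

Derivation:
Old toposort: [0, 2, 5, 4, 1, 3]
Added edge: 4->2
Position of 4 (3) > position of 2 (1). Must reorder: 4 must now come before 2.
Run Kahn's algorithm (break ties by smallest node id):
  initial in-degrees: [0, 2, 2, 3, 2, 1]
  ready (indeg=0): [0]
  pop 0: indeg[1]->1; indeg[2]->1; indeg[4]->1; indeg[5]->0 | ready=[5] | order so far=[0]
  pop 5: indeg[4]->0 | ready=[4] | order so far=[0, 5]
  pop 4: indeg[1]->0; indeg[2]->0; indeg[3]->2 | ready=[1, 2] | order so far=[0, 5, 4]
  pop 1: indeg[3]->1 | ready=[2] | order so far=[0, 5, 4, 1]
  pop 2: indeg[3]->0 | ready=[3] | order so far=[0, 5, 4, 1, 2]
  pop 3: no out-edges | ready=[] | order so far=[0, 5, 4, 1, 2, 3]
  Result: [0, 5, 4, 1, 2, 3]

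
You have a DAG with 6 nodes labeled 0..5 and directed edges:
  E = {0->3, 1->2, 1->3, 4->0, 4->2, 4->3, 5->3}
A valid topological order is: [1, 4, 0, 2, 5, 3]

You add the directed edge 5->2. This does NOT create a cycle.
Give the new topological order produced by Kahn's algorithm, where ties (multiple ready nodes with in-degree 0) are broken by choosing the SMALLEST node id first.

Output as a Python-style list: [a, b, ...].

Old toposort: [1, 4, 0, 2, 5, 3]
Added edge: 5->2
Position of 5 (4) > position of 2 (3). Must reorder: 5 must now come before 2.
Run Kahn's algorithm (break ties by smallest node id):
  initial in-degrees: [1, 0, 3, 4, 0, 0]
  ready (indeg=0): [1, 4, 5]
  pop 1: indeg[2]->2; indeg[3]->3 | ready=[4, 5] | order so far=[1]
  pop 4: indeg[0]->0; indeg[2]->1; indeg[3]->2 | ready=[0, 5] | order so far=[1, 4]
  pop 0: indeg[3]->1 | ready=[5] | order so far=[1, 4, 0]
  pop 5: indeg[2]->0; indeg[3]->0 | ready=[2, 3] | order so far=[1, 4, 0, 5]
  pop 2: no out-edges | ready=[3] | order so far=[1, 4, 0, 5, 2]
  pop 3: no out-edges | ready=[] | order so far=[1, 4, 0, 5, 2, 3]
  Result: [1, 4, 0, 5, 2, 3]

Answer: [1, 4, 0, 5, 2, 3]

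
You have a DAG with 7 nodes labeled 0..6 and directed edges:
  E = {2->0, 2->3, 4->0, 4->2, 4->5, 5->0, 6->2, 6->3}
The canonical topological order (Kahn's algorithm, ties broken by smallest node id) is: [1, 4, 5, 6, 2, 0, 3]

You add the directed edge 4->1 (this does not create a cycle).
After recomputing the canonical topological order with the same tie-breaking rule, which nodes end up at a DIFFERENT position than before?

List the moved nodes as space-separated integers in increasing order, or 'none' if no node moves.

Old toposort: [1, 4, 5, 6, 2, 0, 3]
Added edge 4->1
Recompute Kahn (smallest-id tiebreak):
  initial in-degrees: [3, 1, 2, 2, 0, 1, 0]
  ready (indeg=0): [4, 6]
  pop 4: indeg[0]->2; indeg[1]->0; indeg[2]->1; indeg[5]->0 | ready=[1, 5, 6] | order so far=[4]
  pop 1: no out-edges | ready=[5, 6] | order so far=[4, 1]
  pop 5: indeg[0]->1 | ready=[6] | order so far=[4, 1, 5]
  pop 6: indeg[2]->0; indeg[3]->1 | ready=[2] | order so far=[4, 1, 5, 6]
  pop 2: indeg[0]->0; indeg[3]->0 | ready=[0, 3] | order so far=[4, 1, 5, 6, 2]
  pop 0: no out-edges | ready=[3] | order so far=[4, 1, 5, 6, 2, 0]
  pop 3: no out-edges | ready=[] | order so far=[4, 1, 5, 6, 2, 0, 3]
New canonical toposort: [4, 1, 5, 6, 2, 0, 3]
Compare positions:
  Node 0: index 5 -> 5 (same)
  Node 1: index 0 -> 1 (moved)
  Node 2: index 4 -> 4 (same)
  Node 3: index 6 -> 6 (same)
  Node 4: index 1 -> 0 (moved)
  Node 5: index 2 -> 2 (same)
  Node 6: index 3 -> 3 (same)
Nodes that changed position: 1 4

Answer: 1 4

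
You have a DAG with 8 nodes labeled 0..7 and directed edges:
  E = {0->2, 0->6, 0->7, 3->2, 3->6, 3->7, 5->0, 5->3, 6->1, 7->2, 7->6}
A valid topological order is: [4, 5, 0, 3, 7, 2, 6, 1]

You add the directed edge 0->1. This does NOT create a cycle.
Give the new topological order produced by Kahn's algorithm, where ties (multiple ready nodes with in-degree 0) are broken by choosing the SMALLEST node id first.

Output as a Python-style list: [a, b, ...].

Old toposort: [4, 5, 0, 3, 7, 2, 6, 1]
Added edge: 0->1
Position of 0 (2) < position of 1 (7). Old order still valid.
Run Kahn's algorithm (break ties by smallest node id):
  initial in-degrees: [1, 2, 3, 1, 0, 0, 3, 2]
  ready (indeg=0): [4, 5]
  pop 4: no out-edges | ready=[5] | order so far=[4]
  pop 5: indeg[0]->0; indeg[3]->0 | ready=[0, 3] | order so far=[4, 5]
  pop 0: indeg[1]->1; indeg[2]->2; indeg[6]->2; indeg[7]->1 | ready=[3] | order so far=[4, 5, 0]
  pop 3: indeg[2]->1; indeg[6]->1; indeg[7]->0 | ready=[7] | order so far=[4, 5, 0, 3]
  pop 7: indeg[2]->0; indeg[6]->0 | ready=[2, 6] | order so far=[4, 5, 0, 3, 7]
  pop 2: no out-edges | ready=[6] | order so far=[4, 5, 0, 3, 7, 2]
  pop 6: indeg[1]->0 | ready=[1] | order so far=[4, 5, 0, 3, 7, 2, 6]
  pop 1: no out-edges | ready=[] | order so far=[4, 5, 0, 3, 7, 2, 6, 1]
  Result: [4, 5, 0, 3, 7, 2, 6, 1]

Answer: [4, 5, 0, 3, 7, 2, 6, 1]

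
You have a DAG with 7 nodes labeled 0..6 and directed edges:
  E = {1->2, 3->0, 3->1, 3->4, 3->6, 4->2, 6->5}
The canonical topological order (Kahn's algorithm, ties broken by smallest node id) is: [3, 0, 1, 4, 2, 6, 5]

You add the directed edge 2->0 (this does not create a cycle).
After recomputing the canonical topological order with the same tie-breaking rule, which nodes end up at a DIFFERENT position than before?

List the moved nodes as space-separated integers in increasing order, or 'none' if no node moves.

Answer: 0 1 2 4

Derivation:
Old toposort: [3, 0, 1, 4, 2, 6, 5]
Added edge 2->0
Recompute Kahn (smallest-id tiebreak):
  initial in-degrees: [2, 1, 2, 0, 1, 1, 1]
  ready (indeg=0): [3]
  pop 3: indeg[0]->1; indeg[1]->0; indeg[4]->0; indeg[6]->0 | ready=[1, 4, 6] | order so far=[3]
  pop 1: indeg[2]->1 | ready=[4, 6] | order so far=[3, 1]
  pop 4: indeg[2]->0 | ready=[2, 6] | order so far=[3, 1, 4]
  pop 2: indeg[0]->0 | ready=[0, 6] | order so far=[3, 1, 4, 2]
  pop 0: no out-edges | ready=[6] | order so far=[3, 1, 4, 2, 0]
  pop 6: indeg[5]->0 | ready=[5] | order so far=[3, 1, 4, 2, 0, 6]
  pop 5: no out-edges | ready=[] | order so far=[3, 1, 4, 2, 0, 6, 5]
New canonical toposort: [3, 1, 4, 2, 0, 6, 5]
Compare positions:
  Node 0: index 1 -> 4 (moved)
  Node 1: index 2 -> 1 (moved)
  Node 2: index 4 -> 3 (moved)
  Node 3: index 0 -> 0 (same)
  Node 4: index 3 -> 2 (moved)
  Node 5: index 6 -> 6 (same)
  Node 6: index 5 -> 5 (same)
Nodes that changed position: 0 1 2 4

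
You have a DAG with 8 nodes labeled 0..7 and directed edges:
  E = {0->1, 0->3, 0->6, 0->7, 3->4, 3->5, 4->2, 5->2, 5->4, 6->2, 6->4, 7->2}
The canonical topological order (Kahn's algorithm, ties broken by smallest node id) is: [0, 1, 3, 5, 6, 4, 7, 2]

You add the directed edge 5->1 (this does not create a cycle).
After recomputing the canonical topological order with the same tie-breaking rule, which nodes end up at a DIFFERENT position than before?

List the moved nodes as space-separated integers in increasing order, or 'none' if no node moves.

Old toposort: [0, 1, 3, 5, 6, 4, 7, 2]
Added edge 5->1
Recompute Kahn (smallest-id tiebreak):
  initial in-degrees: [0, 2, 4, 1, 3, 1, 1, 1]
  ready (indeg=0): [0]
  pop 0: indeg[1]->1; indeg[3]->0; indeg[6]->0; indeg[7]->0 | ready=[3, 6, 7] | order so far=[0]
  pop 3: indeg[4]->2; indeg[5]->0 | ready=[5, 6, 7] | order so far=[0, 3]
  pop 5: indeg[1]->0; indeg[2]->3; indeg[4]->1 | ready=[1, 6, 7] | order so far=[0, 3, 5]
  pop 1: no out-edges | ready=[6, 7] | order so far=[0, 3, 5, 1]
  pop 6: indeg[2]->2; indeg[4]->0 | ready=[4, 7] | order so far=[0, 3, 5, 1, 6]
  pop 4: indeg[2]->1 | ready=[7] | order so far=[0, 3, 5, 1, 6, 4]
  pop 7: indeg[2]->0 | ready=[2] | order so far=[0, 3, 5, 1, 6, 4, 7]
  pop 2: no out-edges | ready=[] | order so far=[0, 3, 5, 1, 6, 4, 7, 2]
New canonical toposort: [0, 3, 5, 1, 6, 4, 7, 2]
Compare positions:
  Node 0: index 0 -> 0 (same)
  Node 1: index 1 -> 3 (moved)
  Node 2: index 7 -> 7 (same)
  Node 3: index 2 -> 1 (moved)
  Node 4: index 5 -> 5 (same)
  Node 5: index 3 -> 2 (moved)
  Node 6: index 4 -> 4 (same)
  Node 7: index 6 -> 6 (same)
Nodes that changed position: 1 3 5

Answer: 1 3 5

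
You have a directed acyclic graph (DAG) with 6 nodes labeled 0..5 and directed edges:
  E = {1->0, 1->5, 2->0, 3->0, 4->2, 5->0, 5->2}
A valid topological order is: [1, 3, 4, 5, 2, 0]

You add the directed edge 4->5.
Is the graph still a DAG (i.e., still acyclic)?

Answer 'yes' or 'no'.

Given toposort: [1, 3, 4, 5, 2, 0]
Position of 4: index 2; position of 5: index 3
New edge 4->5: forward
Forward edge: respects the existing order. Still a DAG, same toposort still valid.
Still a DAG? yes

Answer: yes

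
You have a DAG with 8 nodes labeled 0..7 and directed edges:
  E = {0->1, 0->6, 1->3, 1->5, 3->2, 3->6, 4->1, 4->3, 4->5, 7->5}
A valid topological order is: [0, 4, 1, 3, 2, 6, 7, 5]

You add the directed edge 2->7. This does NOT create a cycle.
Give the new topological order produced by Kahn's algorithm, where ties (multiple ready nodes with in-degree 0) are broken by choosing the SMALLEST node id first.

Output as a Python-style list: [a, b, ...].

Old toposort: [0, 4, 1, 3, 2, 6, 7, 5]
Added edge: 2->7
Position of 2 (4) < position of 7 (6). Old order still valid.
Run Kahn's algorithm (break ties by smallest node id):
  initial in-degrees: [0, 2, 1, 2, 0, 3, 2, 1]
  ready (indeg=0): [0, 4]
  pop 0: indeg[1]->1; indeg[6]->1 | ready=[4] | order so far=[0]
  pop 4: indeg[1]->0; indeg[3]->1; indeg[5]->2 | ready=[1] | order so far=[0, 4]
  pop 1: indeg[3]->0; indeg[5]->1 | ready=[3] | order so far=[0, 4, 1]
  pop 3: indeg[2]->0; indeg[6]->0 | ready=[2, 6] | order so far=[0, 4, 1, 3]
  pop 2: indeg[7]->0 | ready=[6, 7] | order so far=[0, 4, 1, 3, 2]
  pop 6: no out-edges | ready=[7] | order so far=[0, 4, 1, 3, 2, 6]
  pop 7: indeg[5]->0 | ready=[5] | order so far=[0, 4, 1, 3, 2, 6, 7]
  pop 5: no out-edges | ready=[] | order so far=[0, 4, 1, 3, 2, 6, 7, 5]
  Result: [0, 4, 1, 3, 2, 6, 7, 5]

Answer: [0, 4, 1, 3, 2, 6, 7, 5]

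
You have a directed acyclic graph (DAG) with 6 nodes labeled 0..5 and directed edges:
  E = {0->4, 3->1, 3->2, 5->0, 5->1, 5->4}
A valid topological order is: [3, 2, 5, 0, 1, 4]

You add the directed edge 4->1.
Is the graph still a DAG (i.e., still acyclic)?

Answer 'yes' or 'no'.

Given toposort: [3, 2, 5, 0, 1, 4]
Position of 4: index 5; position of 1: index 4
New edge 4->1: backward (u after v in old order)
Backward edge: old toposort is now invalid. Check if this creates a cycle.
Does 1 already reach 4? Reachable from 1: [1]. NO -> still a DAG (reorder needed).
Still a DAG? yes

Answer: yes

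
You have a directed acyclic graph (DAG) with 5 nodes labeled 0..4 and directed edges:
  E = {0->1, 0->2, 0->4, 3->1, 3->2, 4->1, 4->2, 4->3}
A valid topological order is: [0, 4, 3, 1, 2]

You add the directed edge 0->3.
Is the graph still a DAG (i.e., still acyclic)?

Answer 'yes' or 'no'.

Answer: yes

Derivation:
Given toposort: [0, 4, 3, 1, 2]
Position of 0: index 0; position of 3: index 2
New edge 0->3: forward
Forward edge: respects the existing order. Still a DAG, same toposort still valid.
Still a DAG? yes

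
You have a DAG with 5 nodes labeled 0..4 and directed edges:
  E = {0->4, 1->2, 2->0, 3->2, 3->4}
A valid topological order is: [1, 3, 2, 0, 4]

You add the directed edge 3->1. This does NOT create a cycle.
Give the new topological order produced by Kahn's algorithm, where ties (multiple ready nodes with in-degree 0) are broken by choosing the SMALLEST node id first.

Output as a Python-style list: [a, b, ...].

Answer: [3, 1, 2, 0, 4]

Derivation:
Old toposort: [1, 3, 2, 0, 4]
Added edge: 3->1
Position of 3 (1) > position of 1 (0). Must reorder: 3 must now come before 1.
Run Kahn's algorithm (break ties by smallest node id):
  initial in-degrees: [1, 1, 2, 0, 2]
  ready (indeg=0): [3]
  pop 3: indeg[1]->0; indeg[2]->1; indeg[4]->1 | ready=[1] | order so far=[3]
  pop 1: indeg[2]->0 | ready=[2] | order so far=[3, 1]
  pop 2: indeg[0]->0 | ready=[0] | order so far=[3, 1, 2]
  pop 0: indeg[4]->0 | ready=[4] | order so far=[3, 1, 2, 0]
  pop 4: no out-edges | ready=[] | order so far=[3, 1, 2, 0, 4]
  Result: [3, 1, 2, 0, 4]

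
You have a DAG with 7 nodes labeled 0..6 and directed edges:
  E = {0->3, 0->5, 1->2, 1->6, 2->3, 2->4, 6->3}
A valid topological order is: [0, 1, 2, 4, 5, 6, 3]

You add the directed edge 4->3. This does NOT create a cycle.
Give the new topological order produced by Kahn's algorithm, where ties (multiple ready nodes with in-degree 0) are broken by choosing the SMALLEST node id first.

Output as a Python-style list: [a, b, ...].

Old toposort: [0, 1, 2, 4, 5, 6, 3]
Added edge: 4->3
Position of 4 (3) < position of 3 (6). Old order still valid.
Run Kahn's algorithm (break ties by smallest node id):
  initial in-degrees: [0, 0, 1, 4, 1, 1, 1]
  ready (indeg=0): [0, 1]
  pop 0: indeg[3]->3; indeg[5]->0 | ready=[1, 5] | order so far=[0]
  pop 1: indeg[2]->0; indeg[6]->0 | ready=[2, 5, 6] | order so far=[0, 1]
  pop 2: indeg[3]->2; indeg[4]->0 | ready=[4, 5, 6] | order so far=[0, 1, 2]
  pop 4: indeg[3]->1 | ready=[5, 6] | order so far=[0, 1, 2, 4]
  pop 5: no out-edges | ready=[6] | order so far=[0, 1, 2, 4, 5]
  pop 6: indeg[3]->0 | ready=[3] | order so far=[0, 1, 2, 4, 5, 6]
  pop 3: no out-edges | ready=[] | order so far=[0, 1, 2, 4, 5, 6, 3]
  Result: [0, 1, 2, 4, 5, 6, 3]

Answer: [0, 1, 2, 4, 5, 6, 3]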